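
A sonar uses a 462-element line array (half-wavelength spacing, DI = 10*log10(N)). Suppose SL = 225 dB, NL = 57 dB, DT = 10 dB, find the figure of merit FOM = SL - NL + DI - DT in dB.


Step 1: DI = 10*log10(462) = 26.65 dB
Step 2: FOM = SL - NL + DI - DT = 225 - 57 + 26.65 - 10 = 184.65

184.65 dB


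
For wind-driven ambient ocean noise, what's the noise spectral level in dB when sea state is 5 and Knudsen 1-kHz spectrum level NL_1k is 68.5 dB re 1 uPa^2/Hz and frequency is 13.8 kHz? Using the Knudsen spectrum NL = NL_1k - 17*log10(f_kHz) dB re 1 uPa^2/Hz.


NL = NL_1k - 17*log10(f_kHz) = 68.5 - 17*log10(13.8) = 68.5 - (19.38) = 49.12

49.12 dB


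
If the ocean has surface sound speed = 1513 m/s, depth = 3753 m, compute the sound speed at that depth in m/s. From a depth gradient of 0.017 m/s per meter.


1576.801 m/s


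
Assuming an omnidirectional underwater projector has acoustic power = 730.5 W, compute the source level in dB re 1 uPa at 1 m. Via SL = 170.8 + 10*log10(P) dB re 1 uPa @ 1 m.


SL = 170.8 + 10*log10(730.5) = 170.8 + 28.64 = 199.44

199.44 dB


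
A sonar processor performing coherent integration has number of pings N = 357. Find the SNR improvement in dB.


Gain = 10*log10(357) = 25.53

25.53 dB


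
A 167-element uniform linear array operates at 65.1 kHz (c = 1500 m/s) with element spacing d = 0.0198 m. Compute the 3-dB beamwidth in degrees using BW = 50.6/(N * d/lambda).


Step 1: lambda = 1500/65100 = 0.02304 m
Step 2: d/lambda = 0.0198/0.02304 = 0.8594
Step 3: BW = 50.6/(N * d/lambda) = 50.6/(167 * 0.8594) = 0.35

0.35 deg


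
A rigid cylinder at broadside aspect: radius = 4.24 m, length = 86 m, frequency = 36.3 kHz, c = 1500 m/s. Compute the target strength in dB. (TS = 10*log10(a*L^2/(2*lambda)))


55.79 dB


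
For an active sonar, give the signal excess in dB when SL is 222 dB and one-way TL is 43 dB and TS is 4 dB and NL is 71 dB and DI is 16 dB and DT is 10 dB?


SE = SL - 2*TL + TS - NL + DI - DT = 222 - 2*43 + (4) - 71 + 16 - 10 = 75

75 dB


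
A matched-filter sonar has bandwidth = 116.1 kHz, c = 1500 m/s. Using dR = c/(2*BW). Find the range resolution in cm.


0.65 cm


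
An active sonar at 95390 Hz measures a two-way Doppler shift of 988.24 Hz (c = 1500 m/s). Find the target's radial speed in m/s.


From fd = 2*f*v/c, v = c*fd/(2*f) = 1500 * 988.24 / (2*95390) = 7.77

7.77 m/s


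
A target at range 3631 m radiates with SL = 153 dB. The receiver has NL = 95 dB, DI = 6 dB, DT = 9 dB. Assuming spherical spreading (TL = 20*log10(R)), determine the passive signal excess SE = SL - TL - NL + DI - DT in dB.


Step 1: TL = 20*log10(3631) = 71.2 dB
Step 2: SE = 153 - 71.2 - 95 + 6 - 9 = -16.2

-16.2 dB


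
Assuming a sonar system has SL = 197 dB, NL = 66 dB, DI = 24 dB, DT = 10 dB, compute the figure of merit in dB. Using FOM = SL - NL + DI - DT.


FOM = SL - NL + DI - DT = 197 - 66 + 24 - 10 = 145

145 dB


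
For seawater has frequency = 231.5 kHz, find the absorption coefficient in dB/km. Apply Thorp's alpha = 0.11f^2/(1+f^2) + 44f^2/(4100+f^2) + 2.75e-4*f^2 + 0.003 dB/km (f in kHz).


f^2 = 53592.25
alpha = 0.11*53592.25/(1+53592.25) + 44*53592.25/(4100+53592.25) + 2.75e-4*53592.25 + 0.003 = 55.724

55.724 dB/km


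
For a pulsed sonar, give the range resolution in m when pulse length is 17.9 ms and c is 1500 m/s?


dR = c*tau/2 = 1500 * 17.9e-3 / 2 = 13.425

13.425 m


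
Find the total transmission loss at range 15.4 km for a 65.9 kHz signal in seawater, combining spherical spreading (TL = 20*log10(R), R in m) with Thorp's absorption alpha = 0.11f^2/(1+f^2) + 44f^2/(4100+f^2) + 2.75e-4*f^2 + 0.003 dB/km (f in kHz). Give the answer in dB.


Step 1 (Thorp): alpha = 0.11*4342.81/(1+4342.81) + 44*4342.81/(4100+4342.81) + 2.75e-4*4342.81 + 0.003 = 23.94 dB/km
Step 2: TL_spread = 20*log10(15400) = 83.75 dB
Step 3: TL_abs = alpha*R = 23.94 * 15.4 = 368.68 dB
Step 4: TL_total = 83.75 + 368.68 = 452.43

452.43 dB


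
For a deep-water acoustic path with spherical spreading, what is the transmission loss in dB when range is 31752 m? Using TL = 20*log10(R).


TL = 20*log10(31752) = 90.04

90.04 dB


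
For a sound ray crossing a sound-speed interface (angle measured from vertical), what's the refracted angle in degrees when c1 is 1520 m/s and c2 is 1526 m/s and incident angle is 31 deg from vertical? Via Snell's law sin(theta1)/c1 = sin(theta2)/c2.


sin(theta2) = (c2/c1)*sin(theta1) = (1526/1520)*sin(31 deg) = 0.51707
theta2 = arcsin(0.51707) = 31.14

31.14 deg


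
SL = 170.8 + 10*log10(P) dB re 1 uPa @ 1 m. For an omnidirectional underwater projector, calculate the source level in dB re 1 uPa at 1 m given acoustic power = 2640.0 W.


SL = 170.8 + 10*log10(2640.0) = 170.8 + 34.22 = 205.02

205.02 dB


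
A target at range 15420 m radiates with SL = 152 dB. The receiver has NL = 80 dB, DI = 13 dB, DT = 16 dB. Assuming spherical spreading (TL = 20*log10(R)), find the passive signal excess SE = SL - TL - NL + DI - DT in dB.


Step 1: TL = 20*log10(15420) = 83.76 dB
Step 2: SE = 152 - 83.76 - 80 + 13 - 16 = -14.76

-14.76 dB


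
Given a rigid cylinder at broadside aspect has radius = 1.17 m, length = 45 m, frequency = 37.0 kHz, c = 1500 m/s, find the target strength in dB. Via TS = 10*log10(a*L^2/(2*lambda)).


lambda = 1500/37000 = 0.04054 m
TS = 10*log10(1.17*45^2/(2*0.04054)) = 44.66

44.66 dB


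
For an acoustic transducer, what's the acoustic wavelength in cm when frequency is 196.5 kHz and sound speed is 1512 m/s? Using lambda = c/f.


0.77 cm


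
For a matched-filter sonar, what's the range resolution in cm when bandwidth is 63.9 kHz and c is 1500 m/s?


dR = c/(2*BW) = 1500 / (2 * 63.9e3) = 0.0117 m = 1.17 cm

1.17 cm


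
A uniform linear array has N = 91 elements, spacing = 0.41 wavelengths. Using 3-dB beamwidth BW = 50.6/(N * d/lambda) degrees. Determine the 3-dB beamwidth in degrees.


1.36 deg


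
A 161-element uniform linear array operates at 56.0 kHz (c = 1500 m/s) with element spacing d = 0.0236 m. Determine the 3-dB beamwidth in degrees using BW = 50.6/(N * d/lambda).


Step 1: lambda = 1500/56000 = 0.02679 m
Step 2: d/lambda = 0.0236/0.02679 = 0.8809
Step 3: BW = 50.6/(N * d/lambda) = 50.6/(161 * 0.8809) = 0.36

0.36 deg


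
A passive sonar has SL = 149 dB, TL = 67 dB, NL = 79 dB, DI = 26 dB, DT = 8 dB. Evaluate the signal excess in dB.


SE = SL - TL - NL + DI - DT = 149 - 67 - 79 + 26 - 8 = 21

21 dB


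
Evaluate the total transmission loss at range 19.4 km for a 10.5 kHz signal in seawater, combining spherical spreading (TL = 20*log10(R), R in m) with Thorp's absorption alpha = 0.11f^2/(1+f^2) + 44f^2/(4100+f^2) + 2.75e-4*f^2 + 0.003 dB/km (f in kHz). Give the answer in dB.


Step 1 (Thorp): alpha = 0.11*110.25/(1+110.25) + 44*110.25/(4100+110.25) + 2.75e-4*110.25 + 0.003 = 1.2945 dB/km
Step 2: TL_spread = 20*log10(19400) = 85.76 dB
Step 3: TL_abs = alpha*R = 1.2945 * 19.4 = 25.11 dB
Step 4: TL_total = 85.76 + 25.11 = 110.87

110.87 dB


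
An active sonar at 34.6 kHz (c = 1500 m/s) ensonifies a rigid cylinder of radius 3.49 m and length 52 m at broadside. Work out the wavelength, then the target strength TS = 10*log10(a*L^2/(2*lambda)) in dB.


Step 1: lambda = c/f = 1500/34600 = 0.04335 m
Step 2: TS = 10*log10(a*L^2/(2*lambda)) = 10*log10(3.49*52^2/(2*0.04335)) = 50.37

50.37 dB


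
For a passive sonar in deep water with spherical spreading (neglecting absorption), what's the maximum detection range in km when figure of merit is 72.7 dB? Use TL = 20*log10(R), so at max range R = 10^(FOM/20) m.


4.32 km


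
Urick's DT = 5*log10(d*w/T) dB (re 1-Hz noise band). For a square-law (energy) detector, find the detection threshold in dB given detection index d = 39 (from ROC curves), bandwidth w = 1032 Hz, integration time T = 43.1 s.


14.85 dB


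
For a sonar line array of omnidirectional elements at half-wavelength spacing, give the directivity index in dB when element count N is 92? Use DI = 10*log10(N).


19.64 dB


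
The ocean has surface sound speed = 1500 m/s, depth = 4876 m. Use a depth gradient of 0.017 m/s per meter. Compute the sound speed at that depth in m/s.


c = 1500 + 0.017 * 4876 = 1582.892

1582.892 m/s


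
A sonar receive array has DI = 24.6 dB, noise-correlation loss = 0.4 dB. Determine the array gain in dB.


24.2 dB


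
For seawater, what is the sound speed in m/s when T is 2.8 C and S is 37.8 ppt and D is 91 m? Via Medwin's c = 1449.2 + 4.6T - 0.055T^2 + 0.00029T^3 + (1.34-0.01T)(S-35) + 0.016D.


c = 1449.2 + 4.6*2.8 - 0.055*2.8^2 + 0.00029*2.8^3 + (1.34 - 0.01*2.8)*(37.8 - 35) + 0.016*91 = 1466.78

1466.78 m/s


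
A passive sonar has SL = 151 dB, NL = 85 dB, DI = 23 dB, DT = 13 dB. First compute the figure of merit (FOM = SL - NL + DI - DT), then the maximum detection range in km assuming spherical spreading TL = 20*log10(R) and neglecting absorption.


Step 1: FOM = SL - NL + DI - DT = 151 - 85 + 23 - 13 = 76 dB
Step 2: at max range FOM = TL = 20*log10(R), so R = 10^(76/20) = 6309.57 m = 6.31 km

6.31 km


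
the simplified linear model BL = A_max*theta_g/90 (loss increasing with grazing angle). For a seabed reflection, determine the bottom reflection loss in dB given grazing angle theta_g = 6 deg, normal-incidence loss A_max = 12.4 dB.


BL = A_max * theta_g / 90 = 12.4 * 6 / 90 = 0.83

0.83 dB


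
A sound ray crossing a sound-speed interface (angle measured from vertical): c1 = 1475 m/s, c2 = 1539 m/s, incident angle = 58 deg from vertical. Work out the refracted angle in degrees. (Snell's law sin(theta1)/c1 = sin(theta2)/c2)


sin(theta2) = (c2/c1)*sin(theta1) = (1539/1475)*sin(58 deg) = 0.88484
theta2 = arcsin(0.88484) = 62.23

62.23 deg


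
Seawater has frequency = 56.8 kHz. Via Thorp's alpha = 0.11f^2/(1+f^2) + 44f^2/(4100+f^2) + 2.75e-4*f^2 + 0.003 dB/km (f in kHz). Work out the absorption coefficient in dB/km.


f^2 = 3226.24
alpha = 0.11*3226.24/(1+3226.24) + 44*3226.24/(4100+3226.24) + 2.75e-4*3226.24 + 0.003 = 20.376

20.376 dB/km


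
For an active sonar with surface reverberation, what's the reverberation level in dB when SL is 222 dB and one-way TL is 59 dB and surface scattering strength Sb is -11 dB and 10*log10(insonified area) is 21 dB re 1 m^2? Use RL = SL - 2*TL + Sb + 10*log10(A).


RL = SL - 2*TL + Sb + 10*log10(A) = 222 - 2*59 + (-11) + 21 = 114

114 dB


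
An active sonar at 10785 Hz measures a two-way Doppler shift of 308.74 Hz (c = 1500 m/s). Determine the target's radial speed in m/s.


From fd = 2*f*v/c, v = c*fd/(2*f) = 1500 * 308.74 / (2*10785) = 21.47

21.47 m/s


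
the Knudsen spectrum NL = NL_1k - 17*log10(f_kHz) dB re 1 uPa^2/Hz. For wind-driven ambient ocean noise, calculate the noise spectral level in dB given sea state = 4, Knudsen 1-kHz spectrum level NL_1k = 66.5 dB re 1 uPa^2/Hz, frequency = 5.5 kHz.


NL = NL_1k - 17*log10(f_kHz) = 66.5 - 17*log10(5.5) = 66.5 - (12.59) = 53.91

53.91 dB


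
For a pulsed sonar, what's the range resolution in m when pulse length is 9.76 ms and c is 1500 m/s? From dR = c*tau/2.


dR = c*tau/2 = 1500 * 9.76e-3 / 2 = 7.32

7.32 m


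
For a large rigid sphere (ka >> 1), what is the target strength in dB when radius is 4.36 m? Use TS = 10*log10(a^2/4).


TS = 10*log10(4.36^2 / 4) = 10*log10(4.7524) = 6.77

6.77 dB


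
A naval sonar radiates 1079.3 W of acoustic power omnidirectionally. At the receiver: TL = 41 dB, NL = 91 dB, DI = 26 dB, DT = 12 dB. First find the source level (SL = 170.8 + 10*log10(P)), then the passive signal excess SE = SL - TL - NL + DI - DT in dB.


Step 1: SL = 170.8 + 10*log10(1079.3) = 201.13 dB
Step 2: SE = SL - TL - NL + DI - DT = 201.13 - 41 - 91 + 26 - 12 = 83.13

83.13 dB


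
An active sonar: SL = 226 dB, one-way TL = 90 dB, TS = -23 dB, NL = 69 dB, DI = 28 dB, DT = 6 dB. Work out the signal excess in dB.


-24 dB


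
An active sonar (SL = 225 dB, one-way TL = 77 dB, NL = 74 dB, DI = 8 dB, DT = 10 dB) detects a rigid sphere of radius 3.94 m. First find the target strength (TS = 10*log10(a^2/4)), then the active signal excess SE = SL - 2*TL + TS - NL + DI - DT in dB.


Step 1: TS = 10*log10(3.94^2/4) = 5.89 dB
Step 2: SE = SL - 2*TL + TS - NL + DI - DT = 225 - 2*77 + (5.89) - 74 + 8 - 10 = 0.89

0.89 dB


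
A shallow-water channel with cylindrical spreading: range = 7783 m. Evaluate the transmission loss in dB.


TL = 10*log10(7783) = 38.91

38.91 dB


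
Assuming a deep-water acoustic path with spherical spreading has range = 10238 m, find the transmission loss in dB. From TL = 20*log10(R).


TL = 20*log10(10238) = 80.2

80.2 dB


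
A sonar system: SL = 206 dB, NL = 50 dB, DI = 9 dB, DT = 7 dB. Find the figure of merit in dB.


FOM = SL - NL + DI - DT = 206 - 50 + 9 - 7 = 158

158 dB


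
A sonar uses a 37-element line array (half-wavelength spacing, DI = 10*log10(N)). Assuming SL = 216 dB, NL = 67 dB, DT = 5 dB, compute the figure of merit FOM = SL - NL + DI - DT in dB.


Step 1: DI = 10*log10(37) = 15.68 dB
Step 2: FOM = SL - NL + DI - DT = 216 - 67 + 15.68 - 5 = 159.68

159.68 dB


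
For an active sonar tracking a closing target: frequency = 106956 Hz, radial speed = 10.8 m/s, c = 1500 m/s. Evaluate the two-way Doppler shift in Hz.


fd = 2*f*v/c = 2 * 106956 * 10.8 / 1500 = 1540.17

1540.17 Hz


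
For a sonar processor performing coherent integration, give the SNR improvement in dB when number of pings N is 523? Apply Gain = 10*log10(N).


27.19 dB


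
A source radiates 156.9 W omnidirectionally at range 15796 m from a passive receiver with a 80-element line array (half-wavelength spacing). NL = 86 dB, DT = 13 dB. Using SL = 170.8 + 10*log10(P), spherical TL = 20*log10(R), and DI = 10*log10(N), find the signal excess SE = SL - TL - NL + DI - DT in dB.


28.82 dB


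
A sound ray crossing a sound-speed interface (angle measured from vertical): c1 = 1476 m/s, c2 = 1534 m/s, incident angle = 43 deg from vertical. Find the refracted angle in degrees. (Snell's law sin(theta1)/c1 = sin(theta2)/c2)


sin(theta2) = (c2/c1)*sin(theta1) = (1534/1476)*sin(43 deg) = 0.7088
theta2 = arcsin(0.7088) = 45.14

45.14 deg


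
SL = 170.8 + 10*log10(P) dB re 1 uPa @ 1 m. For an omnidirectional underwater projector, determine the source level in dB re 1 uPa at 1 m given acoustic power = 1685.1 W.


SL = 170.8 + 10*log10(1685.1) = 170.8 + 32.27 = 203.07

203.07 dB


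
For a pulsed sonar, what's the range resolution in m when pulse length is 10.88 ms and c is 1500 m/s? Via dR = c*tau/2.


8.16 m


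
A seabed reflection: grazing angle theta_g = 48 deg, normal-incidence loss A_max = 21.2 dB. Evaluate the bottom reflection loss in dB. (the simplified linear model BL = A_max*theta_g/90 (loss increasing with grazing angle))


BL = A_max * theta_g / 90 = 21.2 * 48 / 90 = 11.31

11.31 dB


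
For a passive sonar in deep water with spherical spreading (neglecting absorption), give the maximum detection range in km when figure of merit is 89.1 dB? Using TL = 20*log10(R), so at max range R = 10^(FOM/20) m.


28.51 km


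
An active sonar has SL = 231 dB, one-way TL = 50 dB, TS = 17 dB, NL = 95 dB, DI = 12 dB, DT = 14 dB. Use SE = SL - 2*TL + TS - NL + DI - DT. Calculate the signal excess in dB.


SE = SL - 2*TL + TS - NL + DI - DT = 231 - 2*50 + (17) - 95 + 12 - 14 = 51

51 dB


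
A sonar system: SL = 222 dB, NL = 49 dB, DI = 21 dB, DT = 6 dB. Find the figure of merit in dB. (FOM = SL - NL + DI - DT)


FOM = SL - NL + DI - DT = 222 - 49 + 21 - 6 = 188

188 dB


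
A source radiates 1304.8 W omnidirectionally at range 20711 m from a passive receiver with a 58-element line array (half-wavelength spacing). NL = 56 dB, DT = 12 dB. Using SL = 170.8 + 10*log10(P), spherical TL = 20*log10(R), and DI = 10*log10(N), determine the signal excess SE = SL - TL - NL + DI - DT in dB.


Step 1: SL = 170.8 + 10*log10(1304.8) = 201.96 dB
Step 2: TL = 20*log10(20711) = 86.32 dB
Step 3: DI = 10*log10(58) = 17.63 dB
Step 4: SE = SL - TL - NL + DI - DT = 201.96 - 86.32 - 56 + 17.63 - 12 = 65.27

65.27 dB


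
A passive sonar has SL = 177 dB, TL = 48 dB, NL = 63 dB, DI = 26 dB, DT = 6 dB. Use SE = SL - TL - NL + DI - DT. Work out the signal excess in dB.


SE = SL - TL - NL + DI - DT = 177 - 48 - 63 + 26 - 6 = 86

86 dB


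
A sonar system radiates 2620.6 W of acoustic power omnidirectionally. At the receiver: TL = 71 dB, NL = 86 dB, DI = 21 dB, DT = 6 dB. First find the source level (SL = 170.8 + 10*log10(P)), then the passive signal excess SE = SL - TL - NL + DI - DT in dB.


Step 1: SL = 170.8 + 10*log10(2620.6) = 204.98 dB
Step 2: SE = SL - TL - NL + DI - DT = 204.98 - 71 - 86 + 21 - 6 = 62.98

62.98 dB


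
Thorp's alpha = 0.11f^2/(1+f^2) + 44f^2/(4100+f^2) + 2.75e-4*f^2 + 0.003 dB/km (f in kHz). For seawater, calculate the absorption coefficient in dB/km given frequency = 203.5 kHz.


f^2 = 41412.25
alpha = 0.11*41412.25/(1+41412.25) + 44*41412.25/(4100+41412.25) + 2.75e-4*41412.25 + 0.003 = 51.538

51.538 dB/km


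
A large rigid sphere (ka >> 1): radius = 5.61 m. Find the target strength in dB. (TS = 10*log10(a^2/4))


TS = 10*log10(5.61^2 / 4) = 10*log10(7.868025) = 8.96

8.96 dB


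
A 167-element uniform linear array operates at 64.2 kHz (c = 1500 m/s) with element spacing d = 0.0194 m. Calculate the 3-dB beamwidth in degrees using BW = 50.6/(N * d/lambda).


Step 1: lambda = 1500/64200 = 0.02336 m
Step 2: d/lambda = 0.0194/0.02336 = 0.8305
Step 3: BW = 50.6/(N * d/lambda) = 50.6/(167 * 0.8305) = 0.36

0.36 deg


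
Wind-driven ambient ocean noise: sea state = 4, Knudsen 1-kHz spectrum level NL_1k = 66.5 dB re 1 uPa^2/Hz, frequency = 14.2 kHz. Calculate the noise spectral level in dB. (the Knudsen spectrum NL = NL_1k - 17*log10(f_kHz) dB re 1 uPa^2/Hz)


46.91 dB


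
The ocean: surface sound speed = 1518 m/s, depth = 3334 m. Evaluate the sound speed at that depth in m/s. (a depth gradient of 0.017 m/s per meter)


1574.678 m/s


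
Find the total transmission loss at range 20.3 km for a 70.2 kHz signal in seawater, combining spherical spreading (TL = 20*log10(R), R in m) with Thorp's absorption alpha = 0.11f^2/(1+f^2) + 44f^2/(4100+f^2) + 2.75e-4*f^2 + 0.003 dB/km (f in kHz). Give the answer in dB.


Step 1 (Thorp): alpha = 0.11*4928.04/(1+4928.04) + 44*4928.04/(4100+4928.04) + 2.75e-4*4928.04 + 0.003 = 25.486 dB/km
Step 2: TL_spread = 20*log10(20300) = 86.15 dB
Step 3: TL_abs = alpha*R = 25.486 * 20.3 = 517.37 dB
Step 4: TL_total = 86.15 + 517.37 = 603.52

603.52 dB


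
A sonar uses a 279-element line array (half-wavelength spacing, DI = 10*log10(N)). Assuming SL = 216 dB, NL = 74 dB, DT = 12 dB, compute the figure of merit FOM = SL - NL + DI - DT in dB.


Step 1: DI = 10*log10(279) = 24.46 dB
Step 2: FOM = SL - NL + DI - DT = 216 - 74 + 24.46 - 12 = 154.46

154.46 dB


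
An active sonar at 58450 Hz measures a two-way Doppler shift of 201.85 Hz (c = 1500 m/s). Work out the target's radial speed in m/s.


From fd = 2*f*v/c, v = c*fd/(2*f) = 1500 * 201.85 / (2*58450) = 2.59

2.59 m/s


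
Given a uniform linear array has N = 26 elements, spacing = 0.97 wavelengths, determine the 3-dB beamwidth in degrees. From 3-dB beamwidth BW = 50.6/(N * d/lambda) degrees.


2.01 deg


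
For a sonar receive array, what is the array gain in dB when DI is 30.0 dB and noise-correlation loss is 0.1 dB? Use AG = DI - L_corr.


29.9 dB


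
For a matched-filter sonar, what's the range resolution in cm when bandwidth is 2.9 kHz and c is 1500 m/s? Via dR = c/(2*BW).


dR = c/(2*BW) = 1500 / (2 * 2.9e3) = 0.2586 m = 25.86 cm

25.86 cm


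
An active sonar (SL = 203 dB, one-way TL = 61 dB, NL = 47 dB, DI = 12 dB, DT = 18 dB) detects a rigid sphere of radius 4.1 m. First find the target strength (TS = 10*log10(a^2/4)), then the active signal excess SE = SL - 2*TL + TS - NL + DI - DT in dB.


Step 1: TS = 10*log10(4.1^2/4) = 6.24 dB
Step 2: SE = SL - 2*TL + TS - NL + DI - DT = 203 - 2*61 + (6.24) - 47 + 12 - 18 = 34.24

34.24 dB


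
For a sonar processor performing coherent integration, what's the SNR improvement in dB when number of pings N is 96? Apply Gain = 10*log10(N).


Gain = 10*log10(96) = 19.82

19.82 dB


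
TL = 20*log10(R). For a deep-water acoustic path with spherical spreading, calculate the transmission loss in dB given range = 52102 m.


TL = 20*log10(52102) = 94.34

94.34 dB


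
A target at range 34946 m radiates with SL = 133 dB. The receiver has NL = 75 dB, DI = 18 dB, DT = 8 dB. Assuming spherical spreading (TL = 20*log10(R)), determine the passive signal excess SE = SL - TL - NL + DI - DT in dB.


-22.87 dB


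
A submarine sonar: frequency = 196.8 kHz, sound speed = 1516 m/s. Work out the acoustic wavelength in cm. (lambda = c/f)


lambda = c/f = 1516 / 196800 = 0.0077 m = 0.77 cm

0.77 cm


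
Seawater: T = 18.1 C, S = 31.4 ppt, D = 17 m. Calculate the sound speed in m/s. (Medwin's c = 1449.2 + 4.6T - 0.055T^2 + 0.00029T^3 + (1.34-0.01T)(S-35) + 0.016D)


c = 1449.2 + 4.6*18.1 - 0.055*18.1^2 + 0.00029*18.1^3 + (1.34 - 0.01*18.1)*(31.4 - 35) + 0.016*17 = 1512.26

1512.26 m/s


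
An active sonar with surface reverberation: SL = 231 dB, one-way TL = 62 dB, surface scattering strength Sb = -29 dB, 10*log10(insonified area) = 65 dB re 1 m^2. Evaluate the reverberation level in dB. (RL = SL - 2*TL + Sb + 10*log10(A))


143 dB


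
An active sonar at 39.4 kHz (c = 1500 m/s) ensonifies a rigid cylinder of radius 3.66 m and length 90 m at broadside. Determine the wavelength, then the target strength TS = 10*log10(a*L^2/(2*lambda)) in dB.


Step 1: lambda = c/f = 1500/39400 = 0.03807 m
Step 2: TS = 10*log10(a*L^2/(2*lambda)) = 10*log10(3.66*90^2/(2*0.03807)) = 55.9

55.9 dB


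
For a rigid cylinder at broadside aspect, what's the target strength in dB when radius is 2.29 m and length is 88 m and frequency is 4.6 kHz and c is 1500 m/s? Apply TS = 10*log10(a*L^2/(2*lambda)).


lambda = 1500/4600 = 0.32609 m
TS = 10*log10(2.29*88^2/(2*0.32609)) = 44.34

44.34 dB


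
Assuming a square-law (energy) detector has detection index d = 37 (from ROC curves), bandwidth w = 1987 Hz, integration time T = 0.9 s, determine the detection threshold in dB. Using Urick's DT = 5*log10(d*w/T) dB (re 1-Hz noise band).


DT = 5*log10(d*w/T) = 5*log10(37 * 1987 / 0.9) = 5*log10(81687.78) = 24.56

24.56 dB


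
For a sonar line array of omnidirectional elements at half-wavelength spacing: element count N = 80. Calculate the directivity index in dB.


DI = 10*log10(80) = 19.03

19.03 dB


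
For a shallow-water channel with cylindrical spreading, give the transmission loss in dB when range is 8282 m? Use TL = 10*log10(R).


TL = 10*log10(8282) = 39.18

39.18 dB


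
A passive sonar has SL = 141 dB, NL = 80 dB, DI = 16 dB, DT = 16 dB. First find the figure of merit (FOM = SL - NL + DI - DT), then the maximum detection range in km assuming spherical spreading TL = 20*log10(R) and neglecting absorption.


Step 1: FOM = SL - NL + DI - DT = 141 - 80 + 16 - 16 = 61 dB
Step 2: at max range FOM = TL = 20*log10(R), so R = 10^(61/20) = 1122.02 m = 1.12 km

1.12 km


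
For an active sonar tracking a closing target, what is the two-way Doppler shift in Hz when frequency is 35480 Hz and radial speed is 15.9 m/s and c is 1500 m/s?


fd = 2*f*v/c = 2 * 35480 * 15.9 / 1500 = 752.18

752.18 Hz


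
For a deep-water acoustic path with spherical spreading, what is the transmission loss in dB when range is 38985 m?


TL = 20*log10(38985) = 91.82

91.82 dB


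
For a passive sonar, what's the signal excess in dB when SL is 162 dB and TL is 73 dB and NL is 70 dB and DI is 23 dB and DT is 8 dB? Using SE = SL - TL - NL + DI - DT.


34 dB


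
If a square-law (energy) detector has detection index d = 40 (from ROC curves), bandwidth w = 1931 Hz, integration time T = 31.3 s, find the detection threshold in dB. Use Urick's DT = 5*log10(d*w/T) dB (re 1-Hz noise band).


DT = 5*log10(d*w/T) = 5*log10(40 * 1931 / 31.3) = 5*log10(2467.73) = 16.96

16.96 dB


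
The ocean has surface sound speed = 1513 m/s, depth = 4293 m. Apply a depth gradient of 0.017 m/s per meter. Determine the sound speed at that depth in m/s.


c = 1513 + 0.017 * 4293 = 1585.981

1585.981 m/s


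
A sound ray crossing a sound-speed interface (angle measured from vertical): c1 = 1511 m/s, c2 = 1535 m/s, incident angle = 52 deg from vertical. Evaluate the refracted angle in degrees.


sin(theta2) = (c2/c1)*sin(theta1) = (1535/1511)*sin(52 deg) = 0.80053
theta2 = arcsin(0.80053) = 53.18

53.18 deg


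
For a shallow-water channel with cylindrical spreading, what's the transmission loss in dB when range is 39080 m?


45.92 dB


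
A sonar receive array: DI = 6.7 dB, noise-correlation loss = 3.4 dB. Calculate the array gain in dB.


AG = DI - L_corr = 6.7 - 3.4 = 3.3

3.3 dB


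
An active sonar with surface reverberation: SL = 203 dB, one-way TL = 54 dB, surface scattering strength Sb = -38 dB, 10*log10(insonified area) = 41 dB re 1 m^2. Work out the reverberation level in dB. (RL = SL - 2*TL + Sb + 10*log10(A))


RL = SL - 2*TL + Sb + 10*log10(A) = 203 - 2*54 + (-38) + 41 = 98

98 dB


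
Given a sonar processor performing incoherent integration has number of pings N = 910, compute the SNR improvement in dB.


Gain = 5*log10(910) = 14.8

14.8 dB


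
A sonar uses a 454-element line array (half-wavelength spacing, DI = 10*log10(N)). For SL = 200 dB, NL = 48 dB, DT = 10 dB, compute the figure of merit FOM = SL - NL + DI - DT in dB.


168.57 dB


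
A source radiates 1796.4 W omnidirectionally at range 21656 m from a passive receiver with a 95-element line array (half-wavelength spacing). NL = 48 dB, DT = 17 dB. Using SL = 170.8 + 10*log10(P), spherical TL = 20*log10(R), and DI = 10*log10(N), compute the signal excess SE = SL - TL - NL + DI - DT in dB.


Step 1: SL = 170.8 + 10*log10(1796.4) = 203.34 dB
Step 2: TL = 20*log10(21656) = 86.71 dB
Step 3: DI = 10*log10(95) = 19.78 dB
Step 4: SE = SL - TL - NL + DI - DT = 203.34 - 86.71 - 48 + 19.78 - 17 = 71.41

71.41 dB


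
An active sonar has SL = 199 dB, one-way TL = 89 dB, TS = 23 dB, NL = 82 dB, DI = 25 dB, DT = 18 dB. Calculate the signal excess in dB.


SE = SL - 2*TL + TS - NL + DI - DT = 199 - 2*89 + (23) - 82 + 25 - 18 = -31

-31 dB


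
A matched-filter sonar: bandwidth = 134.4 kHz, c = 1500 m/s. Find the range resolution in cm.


0.56 cm


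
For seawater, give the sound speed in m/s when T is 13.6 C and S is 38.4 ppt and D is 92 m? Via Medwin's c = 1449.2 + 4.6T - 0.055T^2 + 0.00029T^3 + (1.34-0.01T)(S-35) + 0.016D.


c = 1449.2 + 4.6*13.6 - 0.055*13.6^2 + 0.00029*13.6^3 + (1.34 - 0.01*13.6)*(38.4 - 35) + 0.016*92 = 1507.88

1507.88 m/s


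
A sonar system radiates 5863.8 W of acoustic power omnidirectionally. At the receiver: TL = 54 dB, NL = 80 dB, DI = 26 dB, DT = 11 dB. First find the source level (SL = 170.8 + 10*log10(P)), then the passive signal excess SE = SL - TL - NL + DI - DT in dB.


Step 1: SL = 170.8 + 10*log10(5863.8) = 208.48 dB
Step 2: SE = SL - TL - NL + DI - DT = 208.48 - 54 - 80 + 26 - 11 = 89.48

89.48 dB


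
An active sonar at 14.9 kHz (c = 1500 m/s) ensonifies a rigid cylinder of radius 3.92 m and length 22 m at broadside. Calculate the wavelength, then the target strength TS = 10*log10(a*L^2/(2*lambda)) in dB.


Step 1: lambda = c/f = 1500/14900 = 0.10067 m
Step 2: TS = 10*log10(a*L^2/(2*lambda)) = 10*log10(3.92*22^2/(2*0.10067)) = 39.74

39.74 dB


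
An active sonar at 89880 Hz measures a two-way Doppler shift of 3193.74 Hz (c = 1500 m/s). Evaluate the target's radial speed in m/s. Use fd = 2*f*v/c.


From fd = 2*f*v/c, v = c*fd/(2*f) = 1500 * 3193.74 / (2*89880) = 26.65

26.65 m/s


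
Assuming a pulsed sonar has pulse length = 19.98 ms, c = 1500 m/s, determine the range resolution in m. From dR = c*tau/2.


dR = c*tau/2 = 1500 * 19.98e-3 / 2 = 14.985

14.985 m


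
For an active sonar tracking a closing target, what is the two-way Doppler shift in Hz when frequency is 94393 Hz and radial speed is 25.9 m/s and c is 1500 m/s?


fd = 2*f*v/c = 2 * 94393 * 25.9 / 1500 = 3259.7

3259.7 Hz


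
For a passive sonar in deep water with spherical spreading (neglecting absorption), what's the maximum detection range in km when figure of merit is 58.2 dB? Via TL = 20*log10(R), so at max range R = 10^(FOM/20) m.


At max range FOM = TL, so 20*log10(R) = 58.2
R = 10^(58.2/20) = 812.83 m = 0.81 km

0.81 km


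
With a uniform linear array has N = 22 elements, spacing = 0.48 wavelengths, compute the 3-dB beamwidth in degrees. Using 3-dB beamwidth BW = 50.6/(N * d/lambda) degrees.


BW = 50.6 / (22 * 0.48) = 50.6 / 10.56 = 4.79

4.79 deg


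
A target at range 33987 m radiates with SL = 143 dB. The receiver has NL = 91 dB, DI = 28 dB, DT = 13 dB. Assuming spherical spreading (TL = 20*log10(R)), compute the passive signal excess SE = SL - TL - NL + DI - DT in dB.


-23.63 dB


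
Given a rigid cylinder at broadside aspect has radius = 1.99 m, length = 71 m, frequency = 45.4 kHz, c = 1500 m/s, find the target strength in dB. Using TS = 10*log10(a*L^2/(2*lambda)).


51.81 dB


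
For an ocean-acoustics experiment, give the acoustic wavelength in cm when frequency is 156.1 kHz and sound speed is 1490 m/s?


0.95 cm


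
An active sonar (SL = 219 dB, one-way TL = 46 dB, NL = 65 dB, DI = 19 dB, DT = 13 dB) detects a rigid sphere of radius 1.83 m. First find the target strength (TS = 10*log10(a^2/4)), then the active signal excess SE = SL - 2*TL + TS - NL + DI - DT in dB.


Step 1: TS = 10*log10(1.83^2/4) = -0.77 dB
Step 2: SE = SL - 2*TL + TS - NL + DI - DT = 219 - 2*46 + (-0.77) - 65 + 19 - 13 = 67.23

67.23 dB


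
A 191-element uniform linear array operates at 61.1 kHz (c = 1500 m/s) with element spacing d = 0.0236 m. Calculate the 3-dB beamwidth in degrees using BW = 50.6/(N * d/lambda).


Step 1: lambda = 1500/61100 = 0.02455 m
Step 2: d/lambda = 0.0236/0.02455 = 0.9613
Step 3: BW = 50.6/(N * d/lambda) = 50.6/(191 * 0.9613) = 0.28

0.28 deg


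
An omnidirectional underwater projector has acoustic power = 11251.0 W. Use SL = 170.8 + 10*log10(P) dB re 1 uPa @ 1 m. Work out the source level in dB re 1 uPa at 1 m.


SL = 170.8 + 10*log10(11251.0) = 170.8 + 40.51 = 211.31

211.31 dB


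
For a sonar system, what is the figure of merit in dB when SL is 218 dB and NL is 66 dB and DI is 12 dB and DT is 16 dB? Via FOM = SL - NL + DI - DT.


148 dB


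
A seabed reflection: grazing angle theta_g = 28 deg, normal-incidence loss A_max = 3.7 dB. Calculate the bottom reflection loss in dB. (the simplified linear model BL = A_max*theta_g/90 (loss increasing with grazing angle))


BL = A_max * theta_g / 90 = 3.7 * 28 / 90 = 1.15

1.15 dB


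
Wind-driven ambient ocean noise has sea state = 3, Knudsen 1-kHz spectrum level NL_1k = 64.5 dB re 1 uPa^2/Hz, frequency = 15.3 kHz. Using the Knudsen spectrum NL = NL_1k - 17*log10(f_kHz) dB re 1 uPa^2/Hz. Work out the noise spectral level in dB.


NL = NL_1k - 17*log10(f_kHz) = 64.5 - 17*log10(15.3) = 64.5 - (20.14) = 44.36

44.36 dB


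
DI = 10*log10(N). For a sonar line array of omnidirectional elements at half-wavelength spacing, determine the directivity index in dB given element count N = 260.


DI = 10*log10(260) = 24.15

24.15 dB


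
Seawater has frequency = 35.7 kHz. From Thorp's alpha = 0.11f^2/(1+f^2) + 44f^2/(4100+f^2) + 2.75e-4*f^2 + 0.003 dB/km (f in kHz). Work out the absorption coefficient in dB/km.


f^2 = 1274.49
alpha = 0.11*1274.49/(1+1274.49) + 44*1274.49/(4100+1274.49) + 2.75e-4*1274.49 + 0.003 = 10.897

10.897 dB/km


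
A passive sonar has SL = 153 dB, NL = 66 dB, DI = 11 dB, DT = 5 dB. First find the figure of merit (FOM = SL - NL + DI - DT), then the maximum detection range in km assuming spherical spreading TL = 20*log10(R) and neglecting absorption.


Step 1: FOM = SL - NL + DI - DT = 153 - 66 + 11 - 5 = 93 dB
Step 2: at max range FOM = TL = 20*log10(R), so R = 10^(93/20) = 44668.36 m = 44.67 km

44.67 km


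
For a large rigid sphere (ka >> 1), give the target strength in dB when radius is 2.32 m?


1.29 dB


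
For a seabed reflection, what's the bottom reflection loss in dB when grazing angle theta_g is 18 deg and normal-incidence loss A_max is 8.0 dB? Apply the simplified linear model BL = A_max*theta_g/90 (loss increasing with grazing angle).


1.6 dB


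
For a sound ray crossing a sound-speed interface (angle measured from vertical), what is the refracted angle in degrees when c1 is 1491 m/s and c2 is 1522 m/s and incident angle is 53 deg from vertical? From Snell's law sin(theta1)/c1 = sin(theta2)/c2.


sin(theta2) = (c2/c1)*sin(theta1) = (1522/1491)*sin(53 deg) = 0.81524
theta2 = arcsin(0.81524) = 54.61

54.61 deg


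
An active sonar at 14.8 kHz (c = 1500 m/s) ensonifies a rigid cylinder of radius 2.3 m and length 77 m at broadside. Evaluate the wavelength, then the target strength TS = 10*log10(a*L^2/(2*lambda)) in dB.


Step 1: lambda = c/f = 1500/14800 = 0.10135 m
Step 2: TS = 10*log10(a*L^2/(2*lambda)) = 10*log10(2.3*77^2/(2*0.10135)) = 48.28

48.28 dB


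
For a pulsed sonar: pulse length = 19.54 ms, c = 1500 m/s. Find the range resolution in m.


14.655 m


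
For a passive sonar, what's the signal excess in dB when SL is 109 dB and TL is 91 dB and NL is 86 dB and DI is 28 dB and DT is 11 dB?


SE = SL - TL - NL + DI - DT = 109 - 91 - 86 + 28 - 11 = -51

-51 dB


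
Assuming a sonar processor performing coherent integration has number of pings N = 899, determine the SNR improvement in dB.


29.54 dB


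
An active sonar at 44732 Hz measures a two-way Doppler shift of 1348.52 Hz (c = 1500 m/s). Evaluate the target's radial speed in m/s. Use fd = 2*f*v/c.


From fd = 2*f*v/c, v = c*fd/(2*f) = 1500 * 1348.52 / (2*44732) = 22.61

22.61 m/s


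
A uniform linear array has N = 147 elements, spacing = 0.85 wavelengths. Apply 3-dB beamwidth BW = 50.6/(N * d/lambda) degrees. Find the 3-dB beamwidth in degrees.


0.4 deg


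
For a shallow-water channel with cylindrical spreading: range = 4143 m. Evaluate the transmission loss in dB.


TL = 10*log10(4143) = 36.17

36.17 dB


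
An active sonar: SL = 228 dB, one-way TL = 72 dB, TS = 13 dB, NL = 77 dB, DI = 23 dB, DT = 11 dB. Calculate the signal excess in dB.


SE = SL - 2*TL + TS - NL + DI - DT = 228 - 2*72 + (13) - 77 + 23 - 11 = 32

32 dB


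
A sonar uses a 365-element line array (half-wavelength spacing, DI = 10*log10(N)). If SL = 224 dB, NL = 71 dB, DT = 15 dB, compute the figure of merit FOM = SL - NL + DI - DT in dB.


Step 1: DI = 10*log10(365) = 25.62 dB
Step 2: FOM = SL - NL + DI - DT = 224 - 71 + 25.62 - 15 = 163.62

163.62 dB


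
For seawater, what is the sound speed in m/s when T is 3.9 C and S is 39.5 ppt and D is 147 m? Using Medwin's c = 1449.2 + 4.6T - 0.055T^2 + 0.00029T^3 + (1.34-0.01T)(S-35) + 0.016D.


c = 1449.2 + 4.6*3.9 - 0.055*3.9^2 + 0.00029*3.9^3 + (1.34 - 0.01*3.9)*(39.5 - 35) + 0.016*147 = 1474.53

1474.53 m/s


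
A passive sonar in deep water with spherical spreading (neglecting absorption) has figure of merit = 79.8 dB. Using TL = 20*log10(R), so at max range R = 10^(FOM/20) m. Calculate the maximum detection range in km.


9.77 km


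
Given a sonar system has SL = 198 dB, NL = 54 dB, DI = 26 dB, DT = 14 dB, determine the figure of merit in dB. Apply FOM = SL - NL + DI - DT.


FOM = SL - NL + DI - DT = 198 - 54 + 26 - 14 = 156

156 dB


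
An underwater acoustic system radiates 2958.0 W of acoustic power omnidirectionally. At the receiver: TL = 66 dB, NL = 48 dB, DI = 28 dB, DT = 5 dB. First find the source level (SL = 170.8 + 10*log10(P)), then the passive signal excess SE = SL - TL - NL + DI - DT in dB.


Step 1: SL = 170.8 + 10*log10(2958.0) = 205.51 dB
Step 2: SE = SL - TL - NL + DI - DT = 205.51 - 66 - 48 + 28 - 5 = 114.51

114.51 dB


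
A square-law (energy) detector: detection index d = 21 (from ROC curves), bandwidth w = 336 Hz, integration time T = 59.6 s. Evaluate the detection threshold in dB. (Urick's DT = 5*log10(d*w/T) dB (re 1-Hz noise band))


DT = 5*log10(d*w/T) = 5*log10(21 * 336 / 59.6) = 5*log10(118.39) = 10.37

10.37 dB


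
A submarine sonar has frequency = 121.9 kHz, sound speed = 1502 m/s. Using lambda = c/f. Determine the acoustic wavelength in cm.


lambda = c/f = 1502 / 121900 = 0.0123 m = 1.23 cm

1.23 cm


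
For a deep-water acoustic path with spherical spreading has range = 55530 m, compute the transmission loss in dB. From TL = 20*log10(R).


TL = 20*log10(55530) = 94.89

94.89 dB


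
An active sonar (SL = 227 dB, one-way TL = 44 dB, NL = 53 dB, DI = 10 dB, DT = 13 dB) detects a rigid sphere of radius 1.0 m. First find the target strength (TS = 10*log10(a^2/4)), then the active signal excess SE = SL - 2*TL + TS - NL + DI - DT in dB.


Step 1: TS = 10*log10(1.0^2/4) = -6.02 dB
Step 2: SE = SL - 2*TL + TS - NL + DI - DT = 227 - 2*44 + (-6.02) - 53 + 10 - 13 = 76.98

76.98 dB


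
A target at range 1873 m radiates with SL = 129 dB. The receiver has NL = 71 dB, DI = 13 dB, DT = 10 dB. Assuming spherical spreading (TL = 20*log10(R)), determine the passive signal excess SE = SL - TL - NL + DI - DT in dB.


Step 1: TL = 20*log10(1873) = 65.45 dB
Step 2: SE = 129 - 65.45 - 71 + 13 - 10 = -4.45

-4.45 dB


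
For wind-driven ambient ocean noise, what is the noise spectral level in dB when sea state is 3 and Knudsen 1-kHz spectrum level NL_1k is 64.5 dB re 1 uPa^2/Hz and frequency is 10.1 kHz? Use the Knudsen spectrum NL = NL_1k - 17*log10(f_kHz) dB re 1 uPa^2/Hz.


47.43 dB


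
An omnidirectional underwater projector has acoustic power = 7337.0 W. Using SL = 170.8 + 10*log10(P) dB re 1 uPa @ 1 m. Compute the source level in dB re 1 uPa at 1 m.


SL = 170.8 + 10*log10(7337.0) = 170.8 + 38.66 = 209.46

209.46 dB


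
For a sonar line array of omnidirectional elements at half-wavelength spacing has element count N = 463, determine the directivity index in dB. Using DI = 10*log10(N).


26.66 dB


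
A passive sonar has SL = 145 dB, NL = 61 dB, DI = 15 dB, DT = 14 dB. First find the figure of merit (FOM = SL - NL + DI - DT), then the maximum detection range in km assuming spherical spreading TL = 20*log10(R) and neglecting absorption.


Step 1: FOM = SL - NL + DI - DT = 145 - 61 + 15 - 14 = 85 dB
Step 2: at max range FOM = TL = 20*log10(R), so R = 10^(85/20) = 17782.79 m = 17.78 km

17.78 km


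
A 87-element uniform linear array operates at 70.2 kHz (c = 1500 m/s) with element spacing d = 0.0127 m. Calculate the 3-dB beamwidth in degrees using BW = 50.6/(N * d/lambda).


Step 1: lambda = 1500/70200 = 0.02137 m
Step 2: d/lambda = 0.0127/0.02137 = 0.5943
Step 3: BW = 50.6/(N * d/lambda) = 50.6/(87 * 0.5943) = 0.98

0.98 deg


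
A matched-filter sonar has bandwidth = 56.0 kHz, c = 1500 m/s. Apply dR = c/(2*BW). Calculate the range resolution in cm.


dR = c/(2*BW) = 1500 / (2 * 56.0e3) = 0.0134 m = 1.34 cm

1.34 cm


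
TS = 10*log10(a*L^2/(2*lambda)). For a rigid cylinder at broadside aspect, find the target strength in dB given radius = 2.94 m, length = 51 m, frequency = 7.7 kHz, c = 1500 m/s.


lambda = 1500/7700 = 0.19481 m
TS = 10*log10(2.94*51^2/(2*0.19481)) = 42.93

42.93 dB


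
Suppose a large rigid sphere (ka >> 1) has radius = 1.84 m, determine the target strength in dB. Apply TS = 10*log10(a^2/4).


TS = 10*log10(1.84^2 / 4) = 10*log10(0.8464) = -0.72

-0.72 dB


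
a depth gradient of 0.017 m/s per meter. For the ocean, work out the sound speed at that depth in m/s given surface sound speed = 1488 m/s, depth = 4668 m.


1567.356 m/s
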